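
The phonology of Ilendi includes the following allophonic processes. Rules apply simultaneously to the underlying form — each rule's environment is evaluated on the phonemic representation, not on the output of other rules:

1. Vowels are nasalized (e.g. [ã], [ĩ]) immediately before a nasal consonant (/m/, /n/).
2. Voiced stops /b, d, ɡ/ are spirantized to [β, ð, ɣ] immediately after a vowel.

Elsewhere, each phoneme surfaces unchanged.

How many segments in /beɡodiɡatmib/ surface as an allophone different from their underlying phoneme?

Segments that undergo a rule: /ɡ/ → [ɣ] (rule 2); /d/ → [ð] (rule 2); /ɡ/ → [ɣ] (rule 2); /b/ → [β] (rule 2).
All other segments surface unchanged.

4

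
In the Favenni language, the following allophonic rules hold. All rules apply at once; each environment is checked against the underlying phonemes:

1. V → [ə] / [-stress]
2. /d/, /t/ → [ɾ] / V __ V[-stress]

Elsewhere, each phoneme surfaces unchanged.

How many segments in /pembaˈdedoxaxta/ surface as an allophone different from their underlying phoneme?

6

Segments that undergo a rule: /e/ → [ə] (rule 1); /a/ → [ə] (rule 1); /d/ → [ɾ] (rule 2); /o/ → [ə] (rule 1); /a/ → [ə] (rule 1); /a/ → [ə] (rule 1).
All other segments surface unchanged.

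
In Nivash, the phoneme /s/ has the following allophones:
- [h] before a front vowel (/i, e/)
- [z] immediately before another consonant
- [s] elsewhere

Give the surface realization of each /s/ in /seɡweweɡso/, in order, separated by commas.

[h], [s]

Occurrence 1 (position 1): before a front vowel (/i, e/) → [h].
Occurrence 2 (position 9): no conditioning environment matches → elsewhere allophone [s].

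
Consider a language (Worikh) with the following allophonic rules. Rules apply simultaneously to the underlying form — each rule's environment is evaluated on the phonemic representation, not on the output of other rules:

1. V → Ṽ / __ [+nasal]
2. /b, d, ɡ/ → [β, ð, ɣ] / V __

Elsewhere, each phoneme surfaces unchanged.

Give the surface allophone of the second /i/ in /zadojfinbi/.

[i]

/i/ — word-final; rule 1 does not apply here → [i].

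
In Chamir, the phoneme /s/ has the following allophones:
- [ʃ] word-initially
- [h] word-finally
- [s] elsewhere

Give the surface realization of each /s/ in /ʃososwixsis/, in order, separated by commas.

Occurrence 1 (position 3): no conditioning environment matches → elsewhere allophone [s].
Occurrence 2 (position 5): no conditioning environment matches → elsewhere allophone [s].
Occurrence 3 (position 9): no conditioning environment matches → elsewhere allophone [s].
Occurrence 4 (position 11): word-finally → [h].

[s], [s], [s], [h]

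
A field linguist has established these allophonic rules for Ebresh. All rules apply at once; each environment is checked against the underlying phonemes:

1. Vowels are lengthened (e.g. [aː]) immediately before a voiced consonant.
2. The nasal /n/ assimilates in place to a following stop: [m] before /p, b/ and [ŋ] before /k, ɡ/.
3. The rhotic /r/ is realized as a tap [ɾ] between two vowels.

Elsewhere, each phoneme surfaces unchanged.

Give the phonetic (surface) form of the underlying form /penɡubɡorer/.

/e/ (between /p/ and /n/) occurs before a voiced consonant → [eː] by rule 1.
/n/ — between /e/ and /ɡ/, before a labial or velar stop — surfaces as [ŋ] (rule 2).
/u/ meets the environment for rule 1 (before a voiced consonant) → [uː].
/o/ meets the environment for rule 1 (before a voiced consonant) → [oː].
Rule 3 applies to /r/ (between /o/ and /e/: between two vowels) → [ɾ].
/e/ — between /r/ and /r/, before a voiced consonant — surfaces as [eː] (rule 1).
/r/ (word-final) fails the environment for rule 3, so it stays [r].

[peːŋɡuːbɡoːɾeːr]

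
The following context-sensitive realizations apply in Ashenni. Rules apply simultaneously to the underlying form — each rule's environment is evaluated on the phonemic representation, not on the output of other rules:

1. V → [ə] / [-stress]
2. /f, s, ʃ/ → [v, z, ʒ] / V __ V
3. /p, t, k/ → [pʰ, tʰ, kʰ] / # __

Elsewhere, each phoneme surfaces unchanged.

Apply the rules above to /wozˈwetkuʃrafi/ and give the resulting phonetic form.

/w/ (word-initial): no rule targets it → [w].
/o/ (between /w/ and /z/): in an unstressed syllable, so rule 1 applies → [ə].
/z/ stays [z].
/w/ (between /z/ and /e/): no rule targets it → [w].
/e/ (between /w/ and /t/) is in the target of rule 1 but the environment (in an unstressed syllable) is not met → [e].
/t/ (between /e/ and /k/) is in the target of rule 3 but the environment (word-initially) is not met → [t].
/k/ (between /t/ and /u/): rule 3 targets it, but not word-initially → unchanged [k].
/u/ (between /k/ and /ʃ/) occurs in an unstressed syllable → [ə] by rule 1.
/ʃ/ (between /u/ and /r/): rule 2 targets it, but not between two vowels → unchanged [ʃ].
/r/ (between /ʃ/ and /a/): no rule targets it → [r].
/a/ (between /r/ and /f/): in an unstressed syllable, so rule 1 applies → [ə].
/f/ meets the environment for rule 2 (between two vowels) → [v].
/i/ meets the environment for rule 1 (in an unstressed syllable) → [ə].

[wəzˈwetkəʃrəvə]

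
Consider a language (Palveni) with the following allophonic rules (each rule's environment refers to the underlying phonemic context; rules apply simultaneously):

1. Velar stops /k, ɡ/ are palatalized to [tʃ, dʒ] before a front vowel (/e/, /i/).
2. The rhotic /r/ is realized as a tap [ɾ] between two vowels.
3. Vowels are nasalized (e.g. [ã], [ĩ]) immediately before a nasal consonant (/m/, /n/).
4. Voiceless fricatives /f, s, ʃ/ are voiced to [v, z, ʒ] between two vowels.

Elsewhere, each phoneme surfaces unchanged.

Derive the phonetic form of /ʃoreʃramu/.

[ʃoɾeʃrãmu]

/ʃ/ (word-initial) is in the target of rule 4 but the environment (between two vowels) is not met → [ʃ].
/o/ (between /ʃ/ and /r/) fails the environment for rule 3, so it stays [o].
Rule 2 applies to /r/ (between /o/ and /e/: between two vowels) → [ɾ].
/e/ (between /r/ and /ʃ/) fails the environment for rule 3, so it stays [e].
/ʃ/ (between /e/ and /r/): rule 4 targets it, but not between two vowels → unchanged [ʃ].
/r/ (between /ʃ/ and /a/) is in the target of rule 2 but the environment (between two vowels) is not met → [r].
/a/ meets the environment for rule 3 (before a nasal consonant) → [ã].
/m/ stays [m].
/u/ (word-final) fails the environment for rule 3, so it stays [u].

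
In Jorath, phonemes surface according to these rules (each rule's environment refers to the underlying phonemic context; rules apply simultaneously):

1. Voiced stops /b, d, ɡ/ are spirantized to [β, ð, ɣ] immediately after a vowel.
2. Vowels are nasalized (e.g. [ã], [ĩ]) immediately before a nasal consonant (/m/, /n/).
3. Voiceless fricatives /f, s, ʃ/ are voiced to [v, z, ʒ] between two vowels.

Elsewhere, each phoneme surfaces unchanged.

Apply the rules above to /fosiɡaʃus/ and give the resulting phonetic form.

[foziɣaʒus]

/f/ (word-initial) is in the target of rule 3 but the environment (between two vowels) is not met → [f].
/o/ — between /f/ and /s/; rule 2 does not apply here → [o].
/s/ meets the environment for rule 3 (between two vowels) → [z].
/i/ (between /s/ and /ɡ/) fails the environment for rule 2, so it stays [i].
/ɡ/ (between /i/ and /a/) occurs immediately after a vowel → [ɣ] by rule 1.
/a/ (between /ɡ/ and /ʃ/): rule 2 targets it, but not before a nasal consonant → unchanged [a].
/ʃ/ (between /a/ and /u/): between two vowels, so rule 3 applies → [ʒ].
/u/ (between /ʃ/ and /s/): rule 2 targets it, but not before a nasal consonant → unchanged [u].
/s/ — word-final; rule 3 does not apply here → [s].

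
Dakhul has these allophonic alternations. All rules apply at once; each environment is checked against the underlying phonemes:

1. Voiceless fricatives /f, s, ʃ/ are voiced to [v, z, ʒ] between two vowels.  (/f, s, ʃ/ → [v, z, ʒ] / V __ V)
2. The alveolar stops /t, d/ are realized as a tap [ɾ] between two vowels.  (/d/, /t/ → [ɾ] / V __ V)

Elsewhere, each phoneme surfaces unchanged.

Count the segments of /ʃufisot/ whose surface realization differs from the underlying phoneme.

2

Segments that undergo a rule: /f/ → [v] (rule 1); /s/ → [z] (rule 1).
All other segments surface unchanged.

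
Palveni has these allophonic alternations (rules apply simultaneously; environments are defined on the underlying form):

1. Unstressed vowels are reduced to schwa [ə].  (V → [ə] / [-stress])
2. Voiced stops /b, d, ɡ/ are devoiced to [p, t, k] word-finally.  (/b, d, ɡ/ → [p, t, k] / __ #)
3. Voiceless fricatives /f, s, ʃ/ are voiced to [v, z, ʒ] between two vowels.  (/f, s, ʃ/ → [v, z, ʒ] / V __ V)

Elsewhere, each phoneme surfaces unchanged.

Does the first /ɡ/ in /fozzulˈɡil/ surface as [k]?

No

/ɡ/ (between /l/ and /i/) fails the environment for rule 2, so it stays [ɡ].
The actual realization is [ɡ], not [k].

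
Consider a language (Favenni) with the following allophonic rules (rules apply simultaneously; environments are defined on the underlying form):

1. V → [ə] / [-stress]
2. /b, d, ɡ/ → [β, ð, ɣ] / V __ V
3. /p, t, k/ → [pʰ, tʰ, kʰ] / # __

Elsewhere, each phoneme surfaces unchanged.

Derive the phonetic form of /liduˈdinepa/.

/l/ (word-initial): no rule targets it → [l].
/i/ — between /l/ and /d/, in an unstressed syllable — surfaces as [ə] (rule 1).
/d/ (between /i/ and /u/): between two vowels, so rule 2 applies → [ð].
/u/ (between /d/ and /d/) occurs in an unstressed syllable → [ə] by rule 1.
/d/ (between /u/ and /i/) occurs between two vowels → [ð] by rule 2.
/i/ (between /d/ and /n/): rule 1 targets it, but not in an unstressed syllable → unchanged [i].
/n/ (between /i/ and /e/) is unaffected → [n].
Rule 1 applies to /e/ (between /n/ and /p/: in an unstressed syllable) → [ə].
/p/ (between /e/ and /a/) is in the target of rule 3 but the environment (word-initially) is not met → [p].
/a/ (word-final): in an unstressed syllable, so rule 1 applies → [ə].

[ləðəˈðinəpə]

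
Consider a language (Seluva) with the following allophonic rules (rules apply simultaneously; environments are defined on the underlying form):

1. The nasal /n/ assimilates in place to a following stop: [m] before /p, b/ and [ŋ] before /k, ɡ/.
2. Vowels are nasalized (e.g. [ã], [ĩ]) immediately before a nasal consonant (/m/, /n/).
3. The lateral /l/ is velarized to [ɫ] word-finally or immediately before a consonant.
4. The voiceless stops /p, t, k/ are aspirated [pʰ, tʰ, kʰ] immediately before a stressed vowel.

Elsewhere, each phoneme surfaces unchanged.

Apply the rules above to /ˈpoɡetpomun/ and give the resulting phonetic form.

[ˈpʰoɡetpõmũn]

/p/ meets the environment for rule 4 (immediately before a stressed vowel) → [pʰ].
/o/ (between /p/ and /ɡ/): rule 2 targets it, but not before a nasal consonant → unchanged [o].
/e/ (between /ɡ/ and /t/) fails the environment for rule 2, so it stays [e].
/t/ — between /e/ and /p/; rule 4 does not apply here → [t].
/p/ (between /t/ and /o/): rule 4 targets it, but not immediately before a stressed vowel → unchanged [p].
/o/ — between /p/ and /m/, before a nasal consonant — surfaces as [õ] (rule 2).
/u/ (between /m/ and /n/) occurs before a nasal consonant → [ũ] by rule 2.
/n/ (word-final) is in the target of rule 1 but the environment (before a labial or velar stop) is not met → [n].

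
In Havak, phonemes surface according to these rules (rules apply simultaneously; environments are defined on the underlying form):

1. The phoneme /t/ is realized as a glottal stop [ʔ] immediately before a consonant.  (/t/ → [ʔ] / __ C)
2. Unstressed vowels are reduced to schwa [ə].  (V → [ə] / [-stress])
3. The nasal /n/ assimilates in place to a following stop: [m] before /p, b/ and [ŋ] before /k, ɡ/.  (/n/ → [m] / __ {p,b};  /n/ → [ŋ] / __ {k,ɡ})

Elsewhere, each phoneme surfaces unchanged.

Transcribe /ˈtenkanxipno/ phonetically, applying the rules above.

/t/ (word-initial) fails the environment for rule 1, so it stays [t].
/e/ (between /t/ and /n/) fails the environment for rule 2, so it stays [e].
/n/ meets the environment for rule 3 (before a labial or velar stop) → [ŋ].
/k/ stays [k].
/a/ — between /k/ and /n/, in an unstressed syllable — surfaces as [ə] (rule 2).
/n/ (between /a/ and /x/): rule 3 targets it, but not before a labial or velar stop → unchanged [n].
/x/ (between /n/ and /i/): no rule targets it → [x].
/i/ (between /x/ and /p/): in an unstressed syllable, so rule 2 applies → [ə].
/p/ stays [p].
/n/ (between /p/ and /o/): rule 3 targets it, but not before a labial or velar stop → unchanged [n].
/o/ — word-final, in an unstressed syllable — surfaces as [ə] (rule 2).

[ˈteŋkənxəpnə]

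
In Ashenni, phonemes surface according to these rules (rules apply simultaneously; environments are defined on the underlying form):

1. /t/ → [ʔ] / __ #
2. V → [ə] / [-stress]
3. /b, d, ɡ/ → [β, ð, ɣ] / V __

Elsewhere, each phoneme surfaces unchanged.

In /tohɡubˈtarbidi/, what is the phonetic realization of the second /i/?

[ə]

Rule 2 applies to /i/ (word-final: in an unstressed syllable) → [ə].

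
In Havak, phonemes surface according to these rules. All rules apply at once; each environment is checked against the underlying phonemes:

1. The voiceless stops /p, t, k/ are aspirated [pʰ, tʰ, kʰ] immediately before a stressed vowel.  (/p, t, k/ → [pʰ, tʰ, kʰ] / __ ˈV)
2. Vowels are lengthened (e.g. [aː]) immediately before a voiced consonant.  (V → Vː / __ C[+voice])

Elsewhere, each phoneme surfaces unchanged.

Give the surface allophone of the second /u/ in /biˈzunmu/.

/u/ (word-final): rule 2 targets it, but not before a voiced consonant → unchanged [u].

[u]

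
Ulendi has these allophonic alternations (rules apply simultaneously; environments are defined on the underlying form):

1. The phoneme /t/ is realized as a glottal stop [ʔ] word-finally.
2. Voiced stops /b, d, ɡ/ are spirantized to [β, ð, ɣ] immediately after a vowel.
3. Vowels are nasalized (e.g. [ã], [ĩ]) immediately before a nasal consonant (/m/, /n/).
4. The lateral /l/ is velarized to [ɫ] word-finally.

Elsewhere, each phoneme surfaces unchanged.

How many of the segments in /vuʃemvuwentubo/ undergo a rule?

Segments that undergo a rule: /e/ → [ẽ] (rule 3); /e/ → [ẽ] (rule 3); /b/ → [β] (rule 2).
All other segments surface unchanged.

3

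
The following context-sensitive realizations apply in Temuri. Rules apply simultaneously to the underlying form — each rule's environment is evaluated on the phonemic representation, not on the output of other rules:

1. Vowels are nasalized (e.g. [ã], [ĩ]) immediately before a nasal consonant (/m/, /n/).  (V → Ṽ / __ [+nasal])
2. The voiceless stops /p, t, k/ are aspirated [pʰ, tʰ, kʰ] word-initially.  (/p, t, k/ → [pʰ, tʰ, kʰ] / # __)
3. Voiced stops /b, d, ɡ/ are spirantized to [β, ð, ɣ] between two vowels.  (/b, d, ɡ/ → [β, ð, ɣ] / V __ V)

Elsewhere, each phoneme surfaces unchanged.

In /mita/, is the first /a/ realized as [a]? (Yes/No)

Yes

/a/ — word-final; rule 1 does not apply here → [a].
The actual realization is [a], which matches [a].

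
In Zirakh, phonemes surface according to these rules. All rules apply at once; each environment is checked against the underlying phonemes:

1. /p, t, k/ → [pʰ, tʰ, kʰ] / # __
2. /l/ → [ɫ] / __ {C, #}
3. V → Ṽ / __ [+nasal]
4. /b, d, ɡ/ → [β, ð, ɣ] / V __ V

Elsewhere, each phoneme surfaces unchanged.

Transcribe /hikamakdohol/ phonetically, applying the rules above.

/h/ — not in any rule's target class → [h].
/i/ (between /h/ and /k/): rule 3 targets it, but not before a nasal consonant → unchanged [i].
/k/ — between /i/ and /a/; rule 1 does not apply here → [k].
Rule 3 applies to /a/ (between /k/ and /m/: before a nasal consonant) → [ã].
/m/ stays [m].
/a/ (between /m/ and /k/): rule 3 targets it, but not before a nasal consonant → unchanged [a].
/k/ — between /a/ and /d/; rule 1 does not apply here → [k].
/d/ (between /k/ and /o/) fails the environment for rule 4, so it stays [d].
/o/ (between /d/ and /h/) is in the target of rule 3 but the environment (before a nasal consonant) is not met → [o].
/h/ stays [h].
/o/ (between /h/ and /l/): rule 3 targets it, but not before a nasal consonant → unchanged [o].
/l/ (word-final): word-finally or immediately before a consonant, so rule 2 applies → [ɫ].

[hikãmakdohoɫ]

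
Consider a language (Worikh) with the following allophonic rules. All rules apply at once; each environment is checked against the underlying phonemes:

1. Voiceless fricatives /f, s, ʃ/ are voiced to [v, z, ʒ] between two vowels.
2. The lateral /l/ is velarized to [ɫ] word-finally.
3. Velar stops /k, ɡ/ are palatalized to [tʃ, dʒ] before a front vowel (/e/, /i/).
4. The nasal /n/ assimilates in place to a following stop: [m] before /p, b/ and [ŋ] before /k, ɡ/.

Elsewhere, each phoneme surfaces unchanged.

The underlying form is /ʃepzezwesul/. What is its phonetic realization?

/ʃ/ (word-initial) fails the environment for rule 1, so it stays [ʃ].
/e/ (between /ʃ/ and /p/) is unaffected → [e].
/p/ — not in any rule's target class → [p].
/z/ (between /p/ and /e/): no rule targets it → [z].
/e/ (between /z/ and /z/): no rule targets it → [e].
/z/ (between /e/ and /w/): no rule targets it → [z].
/w/ stays [w].
/e/ stays [e].
/s/ (between /e/ and /u/) occurs between two vowels → [z] by rule 1.
/u/ — not in any rule's target class → [u].
/l/ meets the environment for rule 2 (word-finally) → [ɫ].

[ʃepzezwezuɫ]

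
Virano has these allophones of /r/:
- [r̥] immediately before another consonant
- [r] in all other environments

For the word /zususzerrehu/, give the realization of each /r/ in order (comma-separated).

Occurrence 1 (position 8): immediately before another consonant → [r̥].
Occurrence 2 (position 9): no conditioning environment matches → elsewhere allophone [r].

[r̥], [r]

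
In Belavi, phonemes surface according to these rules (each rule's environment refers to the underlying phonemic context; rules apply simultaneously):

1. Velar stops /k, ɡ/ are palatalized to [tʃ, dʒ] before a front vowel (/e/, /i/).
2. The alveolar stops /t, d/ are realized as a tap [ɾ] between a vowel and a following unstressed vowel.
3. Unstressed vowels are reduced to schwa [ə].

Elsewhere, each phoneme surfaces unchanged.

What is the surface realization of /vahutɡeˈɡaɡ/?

/v/ (word-initial) is unaffected → [v].
/a/ (between /v/ and /h/) occurs in an unstressed syllable → [ə] by rule 3.
/h/ — not in any rule's target class → [h].
/u/ meets the environment for rule 3 (in an unstressed syllable) → [ə].
/t/ (between /u/ and /ɡ/) is in the target of rule 2 but the environment (between a vowel and a following unstressed vowel) is not met → [t].
/ɡ/ (between /t/ and /e/) occurs before a front vowel → [dʒ] by rule 1.
Rule 3 applies to /e/ (between /ɡ/ and /ɡ/: in an unstressed syllable) → [ə].
/ɡ/ (between /e/ and /a/): rule 1 targets it, but not before a front vowel → unchanged [ɡ].
/a/ (between /ɡ/ and /ɡ/) is in the target of rule 3 but the environment (in an unstressed syllable) is not met → [a].
/ɡ/ — word-final; rule 1 does not apply here → [ɡ].

[vəhətdʒəˈɡaɡ]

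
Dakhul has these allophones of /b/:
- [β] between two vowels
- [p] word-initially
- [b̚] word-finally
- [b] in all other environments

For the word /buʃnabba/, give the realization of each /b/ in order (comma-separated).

Occurrence 1 (position 1): word-initially → [p].
Occurrence 2 (position 6): no conditioning environment matches → elsewhere allophone [b].
Occurrence 3 (position 7): no conditioning environment matches → elsewhere allophone [b].

[p], [b], [b]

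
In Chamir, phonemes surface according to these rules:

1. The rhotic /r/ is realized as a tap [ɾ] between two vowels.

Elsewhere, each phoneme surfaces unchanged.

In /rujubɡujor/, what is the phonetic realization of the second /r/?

/r/ (word-final) is in the target of rule 1 but the environment (between two vowels) is not met → [r].

[r]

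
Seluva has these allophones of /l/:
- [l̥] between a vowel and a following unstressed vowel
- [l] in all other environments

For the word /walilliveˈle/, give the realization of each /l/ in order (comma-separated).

Occurrence 1 (position 3): between a vowel and a following unstressed vowel → [l̥].
Occurrence 2 (position 5): no conditioning environment matches → elsewhere allophone [l].
Occurrence 3 (position 6): no conditioning environment matches → elsewhere allophone [l].
Occurrence 4 (position 10): no conditioning environment matches → elsewhere allophone [l].

[l̥], [l], [l], [l]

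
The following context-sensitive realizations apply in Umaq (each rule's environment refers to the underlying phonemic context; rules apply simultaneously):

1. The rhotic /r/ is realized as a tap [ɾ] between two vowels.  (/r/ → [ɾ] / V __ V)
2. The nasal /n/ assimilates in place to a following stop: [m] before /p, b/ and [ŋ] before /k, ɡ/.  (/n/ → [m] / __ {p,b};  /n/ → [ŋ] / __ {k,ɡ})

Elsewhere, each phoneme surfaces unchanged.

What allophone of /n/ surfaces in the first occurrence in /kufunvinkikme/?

/n/ — between /u/ and /v/; rule 2 does not apply here → [n].

[n]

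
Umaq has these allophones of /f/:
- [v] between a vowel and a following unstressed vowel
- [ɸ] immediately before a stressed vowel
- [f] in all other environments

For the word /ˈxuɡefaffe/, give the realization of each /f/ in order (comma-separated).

[v], [f], [f]

Occurrence 1 (position 5): between a vowel and a following unstressed vowel → [v].
Occurrence 2 (position 7): no conditioning environment matches → elsewhere allophone [f].
Occurrence 3 (position 8): no conditioning environment matches → elsewhere allophone [f].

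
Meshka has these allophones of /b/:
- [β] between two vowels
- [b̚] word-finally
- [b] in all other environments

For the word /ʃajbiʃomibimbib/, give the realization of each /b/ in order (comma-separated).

[b], [β], [b], [b̚]

Occurrence 1 (position 4): no conditioning environment matches → elsewhere allophone [b].
Occurrence 2 (position 10): between two vowels → [β].
Occurrence 3 (position 13): no conditioning environment matches → elsewhere allophone [b].
Occurrence 4 (position 15): word-finally → [b̚].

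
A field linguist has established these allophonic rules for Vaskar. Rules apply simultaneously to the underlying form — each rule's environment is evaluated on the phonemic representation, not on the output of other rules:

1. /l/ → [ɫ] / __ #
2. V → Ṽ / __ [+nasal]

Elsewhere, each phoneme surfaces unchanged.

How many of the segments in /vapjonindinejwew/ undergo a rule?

Segments that undergo a rule: /o/ → [õ] (rule 2); /i/ → [ĩ] (rule 2); /i/ → [ĩ] (rule 2).
All other segments surface unchanged.

3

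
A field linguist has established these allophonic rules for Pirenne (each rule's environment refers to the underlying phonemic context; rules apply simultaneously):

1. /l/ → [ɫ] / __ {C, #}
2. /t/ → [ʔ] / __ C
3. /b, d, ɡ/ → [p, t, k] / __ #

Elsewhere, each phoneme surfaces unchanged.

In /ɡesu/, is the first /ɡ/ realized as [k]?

No

/ɡ/ (word-initial) is in the target of rule 3 but the environment (word-finally) is not met → [ɡ].
The actual realization is [ɡ], not [k].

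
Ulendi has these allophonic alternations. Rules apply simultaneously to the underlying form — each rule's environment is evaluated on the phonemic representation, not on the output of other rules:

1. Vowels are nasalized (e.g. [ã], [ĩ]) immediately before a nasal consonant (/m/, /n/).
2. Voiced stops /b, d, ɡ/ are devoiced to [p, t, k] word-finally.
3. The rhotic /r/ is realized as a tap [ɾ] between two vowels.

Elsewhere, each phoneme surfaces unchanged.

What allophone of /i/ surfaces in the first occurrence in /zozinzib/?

/i/ (between /z/ and /n/): before a nasal consonant, so rule 1 applies → [ĩ].

[ĩ]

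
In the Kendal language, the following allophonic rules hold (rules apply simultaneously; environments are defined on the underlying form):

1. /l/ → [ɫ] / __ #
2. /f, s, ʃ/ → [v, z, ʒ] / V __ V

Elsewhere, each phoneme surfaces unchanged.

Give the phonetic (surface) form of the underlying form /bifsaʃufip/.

[bifsaʒuvip]

/f/ (between /i/ and /s/) is in the target of rule 2 but the environment (between two vowels) is not met → [f].
/s/ (between /f/ and /a/): rule 2 targets it, but not between two vowels → unchanged [s].
Rule 2 applies to /ʃ/ (between /a/ and /u/: between two vowels) → [ʒ].
/f/ (between /u/ and /i/) occurs between two vowels → [v] by rule 2.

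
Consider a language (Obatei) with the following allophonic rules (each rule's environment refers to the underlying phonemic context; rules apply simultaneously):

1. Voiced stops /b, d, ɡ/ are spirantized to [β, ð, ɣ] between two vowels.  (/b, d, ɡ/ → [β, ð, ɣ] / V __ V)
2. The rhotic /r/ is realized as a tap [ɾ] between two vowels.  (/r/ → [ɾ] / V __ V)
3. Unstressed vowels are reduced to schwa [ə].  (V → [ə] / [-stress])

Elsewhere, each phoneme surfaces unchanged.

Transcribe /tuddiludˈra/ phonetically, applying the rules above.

/t/ (word-initial): no rule targets it → [t].
/u/ meets the environment for rule 3 (in an unstressed syllable) → [ə].
/d/ (between /u/ and /d/) fails the environment for rule 1, so it stays [d].
/d/ (between /d/ and /i/): rule 1 targets it, but not between two vowels → unchanged [d].
/i/ (between /d/ and /l/) occurs in an unstressed syllable → [ə] by rule 3.
/l/ stays [l].
Rule 3 applies to /u/ (between /l/ and /d/: in an unstressed syllable) → [ə].
/d/ — between /u/ and /r/; rule 1 does not apply here → [d].
/r/ (between /d/ and /a/) fails the environment for rule 2, so it stays [r].
/a/ — word-final; rule 3 does not apply here → [a].

[təddələdˈra]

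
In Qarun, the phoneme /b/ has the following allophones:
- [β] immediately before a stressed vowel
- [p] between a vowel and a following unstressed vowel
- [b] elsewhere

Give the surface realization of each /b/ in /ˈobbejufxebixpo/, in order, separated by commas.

[b], [b], [p]

Occurrence 1 (position 2): no conditioning environment matches → elsewhere allophone [b].
Occurrence 2 (position 3): no conditioning environment matches → elsewhere allophone [b].
Occurrence 3 (position 10): between a vowel and a following unstressed vowel → [p].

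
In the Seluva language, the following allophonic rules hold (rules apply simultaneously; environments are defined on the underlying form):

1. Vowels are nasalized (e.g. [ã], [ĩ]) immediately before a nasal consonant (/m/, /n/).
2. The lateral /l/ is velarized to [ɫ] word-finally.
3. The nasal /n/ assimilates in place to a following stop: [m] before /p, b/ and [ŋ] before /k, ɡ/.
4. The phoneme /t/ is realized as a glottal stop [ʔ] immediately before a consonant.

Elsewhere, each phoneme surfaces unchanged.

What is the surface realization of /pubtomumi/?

[pubtõmũmi]

/u/ (between /p/ and /b/): rule 1 targets it, but not before a nasal consonant → unchanged [u].
/t/ — between /b/ and /o/; rule 4 does not apply here → [t].
Rule 1 applies to /o/ (between /t/ and /m/: before a nasal consonant) → [õ].
/u/ meets the environment for rule 1 (before a nasal consonant) → [ũ].
/i/ (word-final) fails the environment for rule 1, so it stays [i].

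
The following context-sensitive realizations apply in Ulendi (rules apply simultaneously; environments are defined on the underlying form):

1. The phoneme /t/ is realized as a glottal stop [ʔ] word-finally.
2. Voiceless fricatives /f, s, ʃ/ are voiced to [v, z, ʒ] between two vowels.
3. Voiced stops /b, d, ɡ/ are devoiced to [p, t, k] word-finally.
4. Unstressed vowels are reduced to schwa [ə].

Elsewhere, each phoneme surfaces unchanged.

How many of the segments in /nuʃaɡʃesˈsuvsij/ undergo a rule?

Segments that undergo a rule: /u/ → [ə] (rule 4); /ʃ/ → [ʒ] (rule 2); /a/ → [ə] (rule 4); /e/ → [ə] (rule 4); /i/ → [ə] (rule 4).
All other segments surface unchanged.

5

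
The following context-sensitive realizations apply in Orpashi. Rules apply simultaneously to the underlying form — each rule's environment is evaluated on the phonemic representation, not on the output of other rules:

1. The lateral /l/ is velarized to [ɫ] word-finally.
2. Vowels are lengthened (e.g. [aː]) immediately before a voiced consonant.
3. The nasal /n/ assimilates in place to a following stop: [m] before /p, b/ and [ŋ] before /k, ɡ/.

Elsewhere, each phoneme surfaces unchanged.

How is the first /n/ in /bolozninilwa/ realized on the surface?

/n/ — between /z/ and /i/; rule 3 does not apply here → [n].

[n]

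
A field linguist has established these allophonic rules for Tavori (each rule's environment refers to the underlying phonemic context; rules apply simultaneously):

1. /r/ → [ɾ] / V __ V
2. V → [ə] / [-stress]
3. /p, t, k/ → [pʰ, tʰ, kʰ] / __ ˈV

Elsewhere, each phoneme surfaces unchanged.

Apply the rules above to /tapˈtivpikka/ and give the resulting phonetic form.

[təpˈtʰivpəkkə]

/t/ — word-initial; rule 3 does not apply here → [t].
/a/ meets the environment for rule 2 (in an unstressed syllable) → [ə].
/p/ (between /a/ and /t/) is in the target of rule 3 but the environment (immediately before a stressed vowel) is not met → [p].
/t/ — between /p/ and /i/, immediately before a stressed vowel — surfaces as [tʰ] (rule 3).
/i/ (between /t/ and /v/) fails the environment for rule 2, so it stays [i].
/v/ (between /i/ and /p/): no rule targets it → [v].
/p/ (between /v/ and /i/): rule 3 targets it, but not immediately before a stressed vowel → unchanged [p].
/i/ (between /p/ and /k/): in an unstressed syllable, so rule 2 applies → [ə].
/k/ (between /i/ and /k/) fails the environment for rule 3, so it stays [k].
/k/ (between /k/ and /a/): rule 3 targets it, but not immediately before a stressed vowel → unchanged [k].
/a/ (word-final): in an unstressed syllable, so rule 2 applies → [ə].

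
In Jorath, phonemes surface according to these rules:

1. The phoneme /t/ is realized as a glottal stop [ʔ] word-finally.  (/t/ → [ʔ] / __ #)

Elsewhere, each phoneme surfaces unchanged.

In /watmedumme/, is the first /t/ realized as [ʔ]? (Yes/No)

No

/t/ (between /a/ and /m/): rule 1 targets it, but not word-finally → unchanged [t].
The actual realization is [t], not [ʔ].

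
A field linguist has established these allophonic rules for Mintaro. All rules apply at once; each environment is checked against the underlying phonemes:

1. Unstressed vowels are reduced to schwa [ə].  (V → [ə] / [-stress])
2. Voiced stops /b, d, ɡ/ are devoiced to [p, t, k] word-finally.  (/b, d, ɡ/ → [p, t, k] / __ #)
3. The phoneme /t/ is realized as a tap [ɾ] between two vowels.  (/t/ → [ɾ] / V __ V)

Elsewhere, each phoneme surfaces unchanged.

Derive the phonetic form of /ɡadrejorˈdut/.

[ɡədrəjərˈdut]

/ɡ/ (word-initial) is in the target of rule 2 but the environment (word-finally) is not met → [ɡ].
Rule 1 applies to /a/ (between /ɡ/ and /d/: in an unstressed syllable) → [ə].
/d/ (between /a/ and /r/) is in the target of rule 2 but the environment (word-finally) is not met → [d].
/r/ (between /d/ and /e/): no rule targets it → [r].
/e/ (between /r/ and /j/) occurs in an unstressed syllable → [ə] by rule 1.
/j/ — not in any rule's target class → [j].
/o/ — between /j/ and /r/, in an unstressed syllable — surfaces as [ə] (rule 1).
/r/ (between /o/ and /d/) is unaffected → [r].
/d/ (between /r/ and /u/) fails the environment for rule 2, so it stays [d].
/u/ — between /d/ and /t/; rule 1 does not apply here → [u].
/t/ (word-final): rule 3 targets it, but not between two vowels → unchanged [t].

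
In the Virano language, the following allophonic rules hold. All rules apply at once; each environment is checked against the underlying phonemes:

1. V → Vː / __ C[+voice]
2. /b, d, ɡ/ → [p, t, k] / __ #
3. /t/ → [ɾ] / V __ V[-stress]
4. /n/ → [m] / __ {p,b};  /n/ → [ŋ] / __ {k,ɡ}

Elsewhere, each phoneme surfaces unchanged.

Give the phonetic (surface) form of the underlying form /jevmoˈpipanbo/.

[jeːvmoˈpipaːmbo]

/j/ (word-initial): no rule targets it → [j].
/e/ meets the environment for rule 1 (before a voiced consonant) → [eː].
/v/ — not in any rule's target class → [v].
/m/ stays [m].
/o/ — between /m/ and /p/; rule 1 does not apply here → [o].
/p/ — not in any rule's target class → [p].
/i/ (between /p/ and /p/) is in the target of rule 1 but the environment (before a voiced consonant) is not met → [i].
/p/ — not in any rule's target class → [p].
/a/ meets the environment for rule 1 (before a voiced consonant) → [aː].
/n/ — between /a/ and /b/, before a labial or velar stop — surfaces as [m] (rule 4).
/b/ (between /n/ and /o/) is in the target of rule 2 but the environment (word-finally) is not met → [b].
/o/ (word-final) is in the target of rule 1 but the environment (before a voiced consonant) is not met → [o].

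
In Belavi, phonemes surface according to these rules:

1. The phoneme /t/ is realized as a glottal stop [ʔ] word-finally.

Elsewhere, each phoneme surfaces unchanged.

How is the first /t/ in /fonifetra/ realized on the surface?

/t/ (between /e/ and /r/) is in the target of rule 1 but the environment (word-finally) is not met → [t].

[t]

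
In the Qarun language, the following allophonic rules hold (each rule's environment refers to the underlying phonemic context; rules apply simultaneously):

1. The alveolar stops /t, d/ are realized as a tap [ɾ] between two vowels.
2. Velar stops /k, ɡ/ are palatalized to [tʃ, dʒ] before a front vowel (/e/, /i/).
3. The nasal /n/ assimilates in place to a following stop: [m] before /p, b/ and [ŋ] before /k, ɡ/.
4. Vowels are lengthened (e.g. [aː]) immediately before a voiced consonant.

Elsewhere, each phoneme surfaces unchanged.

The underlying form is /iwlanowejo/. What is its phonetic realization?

/i/ — word-initial, before a voiced consonant — surfaces as [iː] (rule 4).
/w/ (between /i/ and /l/) is unaffected → [w].
/l/ stays [l].
/a/ — between /l/ and /n/, before a voiced consonant — surfaces as [aː] (rule 4).
/n/ (between /a/ and /o/): rule 3 targets it, but not before a labial or velar stop → unchanged [n].
/o/ meets the environment for rule 4 (before a voiced consonant) → [oː].
/w/ (between /o/ and /e/) is unaffected → [w].
/e/ (between /w/ and /j/): before a voiced consonant, so rule 4 applies → [eː].
/j/ (between /e/ and /o/): no rule targets it → [j].
/o/ (word-final) is in the target of rule 4 but the environment (before a voiced consonant) is not met → [o].

[iːwlaːnoːweːjo]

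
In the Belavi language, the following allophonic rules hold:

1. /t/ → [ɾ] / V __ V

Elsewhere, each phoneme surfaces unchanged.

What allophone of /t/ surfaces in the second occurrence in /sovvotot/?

[t]

/t/ — word-final; rule 1 does not apply here → [t].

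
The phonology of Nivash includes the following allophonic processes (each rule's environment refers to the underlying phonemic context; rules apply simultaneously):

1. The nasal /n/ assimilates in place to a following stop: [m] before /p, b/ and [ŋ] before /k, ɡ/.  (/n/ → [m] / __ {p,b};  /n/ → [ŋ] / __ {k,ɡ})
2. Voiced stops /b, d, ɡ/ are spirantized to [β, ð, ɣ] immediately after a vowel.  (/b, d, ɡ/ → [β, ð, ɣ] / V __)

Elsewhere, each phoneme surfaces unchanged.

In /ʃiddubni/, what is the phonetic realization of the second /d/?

[d]

/d/ (between /d/ and /u/) fails the environment for rule 2, so it stays [d].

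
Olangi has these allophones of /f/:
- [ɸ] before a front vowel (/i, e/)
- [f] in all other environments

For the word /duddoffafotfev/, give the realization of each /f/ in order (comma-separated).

Occurrence 1 (position 6): no conditioning environment matches → elsewhere allophone [f].
Occurrence 2 (position 7): no conditioning environment matches → elsewhere allophone [f].
Occurrence 3 (position 9): no conditioning environment matches → elsewhere allophone [f].
Occurrence 4 (position 12): before a front vowel (/i, e/) → [ɸ].

[f], [f], [f], [ɸ]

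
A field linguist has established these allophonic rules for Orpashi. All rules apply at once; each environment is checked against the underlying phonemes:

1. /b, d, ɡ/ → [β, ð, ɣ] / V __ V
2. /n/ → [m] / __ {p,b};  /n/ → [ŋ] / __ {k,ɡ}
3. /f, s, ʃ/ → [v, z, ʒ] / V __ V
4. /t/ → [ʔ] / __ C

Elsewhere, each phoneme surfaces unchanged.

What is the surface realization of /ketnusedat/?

/t/ (between /e/ and /n/) occurs immediately before a consonant → [ʔ] by rule 4.
/n/ — between /t/ and /u/; rule 2 does not apply here → [n].
Rule 3 applies to /s/ (between /u/ and /e/: between two vowels) → [z].
Rule 1 applies to /d/ (between /e/ and /a/: between two vowels) → [ð].
/t/ — word-final; rule 4 does not apply here → [t].

[keʔnuzeðat]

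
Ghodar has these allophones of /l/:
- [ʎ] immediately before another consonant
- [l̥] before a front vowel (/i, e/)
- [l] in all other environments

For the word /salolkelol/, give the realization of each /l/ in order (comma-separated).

[l], [ʎ], [l], [l]

Occurrence 1 (position 3): no conditioning environment matches → elsewhere allophone [l].
Occurrence 2 (position 5): immediately before another consonant → [ʎ].
Occurrence 3 (position 8): no conditioning environment matches → elsewhere allophone [l].
Occurrence 4 (position 10): no conditioning environment matches → elsewhere allophone [l].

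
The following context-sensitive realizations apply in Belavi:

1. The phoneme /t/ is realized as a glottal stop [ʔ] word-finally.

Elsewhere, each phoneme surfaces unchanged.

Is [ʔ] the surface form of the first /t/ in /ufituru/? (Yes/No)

/t/ — between /i/ and /u/; rule 1 does not apply here → [t].
The actual realization is [t], not [ʔ].

No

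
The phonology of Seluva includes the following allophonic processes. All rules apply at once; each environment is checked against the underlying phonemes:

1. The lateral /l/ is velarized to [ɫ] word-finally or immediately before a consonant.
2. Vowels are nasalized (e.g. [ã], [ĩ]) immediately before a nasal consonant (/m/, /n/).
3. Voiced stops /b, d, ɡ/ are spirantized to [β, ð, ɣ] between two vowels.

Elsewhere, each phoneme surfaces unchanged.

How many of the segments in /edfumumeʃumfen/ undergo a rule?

4

Segments that undergo a rule: /u/ → [ũ] (rule 2); /u/ → [ũ] (rule 2); /u/ → [ũ] (rule 2); /e/ → [ẽ] (rule 2).
All other segments surface unchanged.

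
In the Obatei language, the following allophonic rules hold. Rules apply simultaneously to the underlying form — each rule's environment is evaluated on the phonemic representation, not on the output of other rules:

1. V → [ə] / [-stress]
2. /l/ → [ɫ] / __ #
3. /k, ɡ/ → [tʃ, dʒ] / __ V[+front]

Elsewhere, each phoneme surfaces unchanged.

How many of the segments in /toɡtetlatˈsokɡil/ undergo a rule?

6

Segments that undergo a rule: /o/ → [ə] (rule 1); /e/ → [ə] (rule 1); /a/ → [ə] (rule 1); /ɡ/ → [dʒ] (rule 3); /i/ → [ə] (rule 1); /l/ → [ɫ] (rule 2).
All other segments surface unchanged.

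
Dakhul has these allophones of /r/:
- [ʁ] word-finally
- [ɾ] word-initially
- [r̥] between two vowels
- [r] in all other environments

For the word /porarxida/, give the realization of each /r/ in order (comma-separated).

[r̥], [r]

Occurrence 1 (position 3): between two vowels → [r̥].
Occurrence 2 (position 5): no conditioning environment matches → elsewhere allophone [r].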